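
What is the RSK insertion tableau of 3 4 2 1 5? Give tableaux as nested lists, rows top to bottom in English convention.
P = [[1, 4, 5], [2], [3]]

Insert 3: appended to row 1. P = [[3]].
Insert 4: appended to row 1. P = [[3, 4]].
Insert 2: 2 bumps 3 from row 1; 3 starts row 2. P = [[2, 4], [3]].
Insert 1: 1 bumps 2 from row 1; 2 bumps 3 from row 2; 3 starts row 3. P = [[1, 4], [2], [3]].
Insert 5: appended to row 1. P = [[1, 4, 5], [2], [3]].

So P = [[1, 4, 5], [2], [3]].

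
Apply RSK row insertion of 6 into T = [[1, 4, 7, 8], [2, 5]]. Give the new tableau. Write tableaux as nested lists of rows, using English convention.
[[1, 4, 6, 8], [2, 5, 7]]

In row 1, 6 replaces 7 (the leftmost entry greater than 6); 7 is bumped to row 2. 7 is appended to row 2. The new tableau is [[1, 4, 6, 8], [2, 5, 7]].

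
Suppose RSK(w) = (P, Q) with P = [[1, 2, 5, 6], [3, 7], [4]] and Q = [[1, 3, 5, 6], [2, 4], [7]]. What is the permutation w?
Reverse the RSK construction: for i from n down to 1, find the cell of Q containing i, remove the entry at that cell from P, and reverse-bump it up through P; the value ejected from row 1 is w(i).

Step i=7: Q has 7 at row 3, column 1; remove 4 from row 3 of P and reverse-bump: 4 enters row 2 and ejects 3; 3 enters row 1 and ejects 2. So w(7) = 2. P is now [[1, 3, 5, 6], [4, 7]].
Step i=6: Q has 6 at row 1, column 4; remove that cell from P, ejecting 6. So w(6) = 6. P is now [[1, 3, 5], [4, 7]].
Step i=5: Q has 5 at row 1, column 3; remove that cell from P, ejecting 5. So w(5) = 5. P is now [[1, 3], [4, 7]].
Step i=4: Q has 4 at row 2, column 2; remove 7 from row 2 of P and reverse-bump: 7 enters row 1 and ejects 3. So w(4) = 3. P is now [[1, 7], [4]].
Step i=3: Q has 3 at row 1, column 2; remove that cell from P, ejecting 7. So w(3) = 7. P is now [[1], [4]].
Step i=2: Q has 2 at row 2, column 1; remove 4 from row 2 of P and reverse-bump: 4 enters row 1 and ejects 1. So w(2) = 1. P is now [[4]].
Step i=1: Q has 1 at row 1, column 1; remove that cell from P, ejecting 4. So w(1) = 4. P is now [].

So w = 4 1 7 3 5 6 2.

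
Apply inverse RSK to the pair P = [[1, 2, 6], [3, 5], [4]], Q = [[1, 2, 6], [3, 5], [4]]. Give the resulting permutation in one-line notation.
4 5 3 1 2 6

Reverse the RSK construction: for i from n down to 1, find the cell of Q containing i, remove the entry at that cell from P, and reverse-bump it up through P; the value ejected from row 1 is w(i).

Step i=6: Q has 6 at row 1, column 3; remove that cell from P, ejecting 6. So w(6) = 6. P is now [[1, 2], [3, 5], [4]].
Step i=5: Q has 5 at row 2, column 2; remove 5 from row 2 of P and reverse-bump: 5 enters row 1 and ejects 2. So w(5) = 2. P is now [[1, 5], [3], [4]].
Step i=4: Q has 4 at row 3, column 1; remove 4 from row 3 of P and reverse-bump: 4 enters row 2 and ejects 3; 3 enters row 1 and ejects 1. So w(4) = 1. P is now [[3, 5], [4]].
Step i=3: Q has 3 at row 2, column 1; remove 4 from row 2 of P and reverse-bump: 4 enters row 1 and ejects 3. So w(3) = 3. P is now [[4, 5]].
Step i=2: Q has 2 at row 1, column 2; remove that cell from P, ejecting 5. So w(2) = 5. P is now [[4]].
Step i=1: Q has 1 at row 1, column 1; remove that cell from P, ejecting 4. So w(1) = 4. P is now [].

So w = 4 5 3 1 2 6.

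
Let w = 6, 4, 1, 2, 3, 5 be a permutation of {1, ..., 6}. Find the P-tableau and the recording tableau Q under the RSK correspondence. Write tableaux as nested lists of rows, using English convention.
P = [[1, 2, 3, 5], [4], [6]], Q = [[1, 4, 5, 6], [2], [3]]

Insert each entry of the permutation into P by Schensted row insertion, recording in Q the position of each new cell.

Insert 6: appended to row 1. P = [[6]].
Insert 4: 4 bumps 6 from row 1; 6 starts row 2. P = [[4], [6]].
Insert 1: 1 bumps 4 from row 1; 4 bumps 6 from row 2; 6 starts row 3. P = [[1], [4], [6]].
Insert 2: appended to row 1. P = [[1, 2], [4], [6]].
Insert 3: appended to row 1. P = [[1, 2, 3], [4], [6]].
Insert 5: appended to row 1. P = [[1, 2, 3, 5], [4], [6]].

So P = [[1, 2, 3, 5], [4], [6]], Q = [[1, 4, 5, 6], [2], [3]].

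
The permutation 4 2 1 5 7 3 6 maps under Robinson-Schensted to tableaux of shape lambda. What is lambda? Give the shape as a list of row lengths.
[3, 3, 1]

Row-insert each entry into an empty tableau.

After inserting 4: P = [[4]].
After inserting 2: P = [[2], [4]].
After inserting 1: P = [[1], [2], [4]].
After inserting 5: P = [[1, 5], [2], [4]].
After inserting 7: P = [[1, 5, 7], [2], [4]].
After inserting 3: P = [[1, 3, 7], [2, 5], [4]].
After inserting 6: P = [[1, 3, 6], [2, 5, 7], [4]].

The final insertion tableau P = [[1, 3, 6], [2, 5, 7], [4]] has shape [3, 3, 1].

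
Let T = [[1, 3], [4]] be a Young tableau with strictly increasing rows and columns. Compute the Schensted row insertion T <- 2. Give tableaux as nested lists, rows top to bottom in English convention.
[[1, 2], [3], [4]]

In row 1, 2 replaces 3 (the leftmost entry greater than 2); 3 is bumped to row 2. In row 2, 3 replaces 4 (the leftmost entry greater than 3); 4 is bumped to row 3. 4 starts a new row 3. The new tableau is [[1, 2], [3], [4]].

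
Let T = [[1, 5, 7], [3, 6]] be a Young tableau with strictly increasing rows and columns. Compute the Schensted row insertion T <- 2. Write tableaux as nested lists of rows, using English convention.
[[1, 2, 7], [3, 5], [6]]

In row 1, 2 replaces 5 (the leftmost entry greater than 2); 5 is bumped to row 2. In row 2, 5 replaces 6 (the leftmost entry greater than 5); 6 is bumped to row 3. 6 starts a new row 3. The new tableau is [[1, 2, 7], [3, 5], [6]].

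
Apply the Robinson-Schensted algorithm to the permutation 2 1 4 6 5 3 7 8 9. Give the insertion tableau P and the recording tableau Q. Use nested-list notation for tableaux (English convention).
Insert each entry of the permutation into P by Schensted row insertion, recording in Q the position of each new cell.

After inserting 2: P = [[2]].
After inserting 1: P = [[1], [2]].
After inserting 4: P = [[1, 4], [2]].
After inserting 6: P = [[1, 4, 6], [2]].
After inserting 5: P = [[1, 4, 5], [2, 6]].
After inserting 3: P = [[1, 3, 5], [2, 4], [6]].
After inserting 7: P = [[1, 3, 5, 7], [2, 4], [6]].
After inserting 8: P = [[1, 3, 5, 7, 8], [2, 4], [6]].
After inserting 9: P = [[1, 3, 5, 7, 8, 9], [2, 4], [6]].

So P = [[1, 3, 5, 7, 8, 9], [2, 4], [6]], Q = [[1, 3, 4, 7, 8, 9], [2, 5], [6]].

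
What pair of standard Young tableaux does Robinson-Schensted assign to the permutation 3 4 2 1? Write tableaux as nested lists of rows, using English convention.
Insert each entry of the permutation into P by Schensted row insertion, recording in Q the position of each new cell.

Insert 3: appended to row 1. P = [[3]].
Insert 4: appended to row 1. P = [[3, 4]].
Insert 2: 2 bumps 3 from row 1; 3 starts row 2. P = [[2, 4], [3]].
Insert 1: 1 bumps 2 from row 1; 2 bumps 3 from row 2; 3 starts row 3. P = [[1, 4], [2], [3]].

So P = [[1, 4], [2], [3]], Q = [[1, 2], [3], [4]].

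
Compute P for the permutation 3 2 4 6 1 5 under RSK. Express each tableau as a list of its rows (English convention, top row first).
Insert 3: appended to row 1. P = [[3]].
Insert 2: 2 bumps 3 from row 1; 3 starts row 2. P = [[2], [3]].
Insert 4: appended to row 1. P = [[2, 4], [3]].
Insert 6: appended to row 1. P = [[2, 4, 6], [3]].
Insert 1: 1 bumps 2 from row 1; 2 bumps 3 from row 2; 3 starts row 3. P = [[1, 4, 6], [2], [3]].
Insert 5: 5 bumps 6 from row 1; 6 appends to row 2. P = [[1, 4, 5], [2, 6], [3]].

So P = [[1, 4, 5], [2, 6], [3]].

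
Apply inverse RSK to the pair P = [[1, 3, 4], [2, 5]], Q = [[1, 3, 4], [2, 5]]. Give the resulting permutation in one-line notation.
Reverse the RSK construction: for i from n down to 1, find the cell of Q containing i, remove the entry at that cell from P, and reverse-bump it up through P; the value ejected from row 1 is w(i).

Step i=5: Q has 5 at row 2, column 2; remove 5 from row 2 of P and reverse-bump: 5 enters row 1 and ejects 4. So w(5) = 4. P is now [[1, 3, 5], [2]].
Step i=4: Q has 4 at row 1, column 3; remove that cell from P, ejecting 5. So w(4) = 5. P is now [[1, 3], [2]].
Step i=3: Q has 3 at row 1, column 2; remove that cell from P, ejecting 3. So w(3) = 3. P is now [[1], [2]].
Step i=2: Q has 2 at row 2, column 1; remove 2 from row 2 of P and reverse-bump: 2 enters row 1 and ejects 1. So w(2) = 1. P is now [[2]].
Step i=1: Q has 1 at row 1, column 1; remove that cell from P, ejecting 2. So w(1) = 2. P is now [].

So w = 2 1 3 5 4.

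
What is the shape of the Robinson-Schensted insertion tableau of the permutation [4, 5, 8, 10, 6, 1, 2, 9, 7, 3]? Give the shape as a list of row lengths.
Row-insert each entry into an empty tableau.

After inserting 4: P = [[4]].
After inserting 5: P = [[4, 5]].
After inserting 8: P = [[4, 5, 8]].
After inserting 10: P = [[4, 5, 8, 10]].
After inserting 6: P = [[4, 5, 6, 10], [8]].
After inserting 1: P = [[1, 5, 6, 10], [4], [8]].
After inserting 2: P = [[1, 2, 6, 10], [4, 5], [8]].
After inserting 9: P = [[1, 2, 6, 9], [4, 5, 10], [8]].
After inserting 7: P = [[1, 2, 6, 7], [4, 5, 9], [8, 10]].
After inserting 3: P = [[1, 2, 3, 7], [4, 5, 6], [8, 9], [10]].

The final insertion tableau P = [[1, 2, 3, 7], [4, 5, 6], [8, 9], [10]] has shape [4, 3, 2, 1].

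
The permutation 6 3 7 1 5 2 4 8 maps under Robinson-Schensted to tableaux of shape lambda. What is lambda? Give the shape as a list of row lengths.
[4, 2, 2]

Row-insert each entry into an empty tableau.

After inserting 6: P = [[6]].
After inserting 3: P = [[3], [6]].
After inserting 7: P = [[3, 7], [6]].
After inserting 1: P = [[1, 7], [3], [6]].
After inserting 5: P = [[1, 5], [3, 7], [6]].
After inserting 2: P = [[1, 2], [3, 5], [6, 7]].
After inserting 4: P = [[1, 2, 4], [3, 5], [6, 7]].
After inserting 8: P = [[1, 2, 4, 8], [3, 5], [6, 7]].

The final insertion tableau P = [[1, 2, 4, 8], [3, 5], [6, 7]] has shape [4, 2, 2].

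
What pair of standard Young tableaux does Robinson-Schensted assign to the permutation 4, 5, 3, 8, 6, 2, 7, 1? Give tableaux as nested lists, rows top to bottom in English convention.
P = [[1, 5, 6, 7], [2, 8], [3], [4]], Q = [[1, 2, 4, 7], [3, 5], [6], [8]]

Insert each entry of the permutation into P by Schensted row insertion, recording in Q the position of each new cell.

Insert 4: appended to row 1. P = [[4]], Q = [[1]].
Insert 5: appended to row 1. P = [[4, 5]], Q = [[1, 2]].
Insert 3: 3 bumps 4 from row 1; 4 starts row 2. P = [[3, 5], [4]], Q = [[1, 2], [3]].
Insert 8: appended to row 1. P = [[3, 5, 8], [4]], Q = [[1, 2, 4], [3]].
Insert 6: 6 bumps 8 from row 1; 8 appends to row 2. P = [[3, 5, 6], [4, 8]], Q = [[1, 2, 4], [3, 5]].
Insert 2: 2 bumps 3 from row 1; 3 bumps 4 from row 2; 4 starts row 3. P = [[2, 5, 6], [3, 8], [4]], Q = [[1, 2, 4], [3, 5], [6]].
Insert 7: appended to row 1. P = [[2, 5, 6, 7], [3, 8], [4]], Q = [[1, 2, 4, 7], [3, 5], [6]].
Insert 1: 1 bumps 2 from row 1; 2 bumps 3 from row 2; 3 bumps 4 from row 3; 4 starts row 4. P = [[1, 5, 6, 7], [2, 8], [3], [4]], Q = [[1, 2, 4, 7], [3, 5], [6], [8]].

So P = [[1, 5, 6, 7], [2, 8], [3], [4]], Q = [[1, 2, 4, 7], [3, 5], [6], [8]].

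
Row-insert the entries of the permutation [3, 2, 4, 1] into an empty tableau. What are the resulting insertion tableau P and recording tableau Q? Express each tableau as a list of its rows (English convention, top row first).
Insert each entry of the permutation into P by Schensted row insertion, recording in Q the position of each new cell.

After inserting 3: P = [[3]].
After inserting 2: P = [[2], [3]].
After inserting 4: P = [[2, 4], [3]].
After inserting 1: P = [[1, 4], [2], [3]].

So P = [[1, 4], [2], [3]], Q = [[1, 3], [2], [4]].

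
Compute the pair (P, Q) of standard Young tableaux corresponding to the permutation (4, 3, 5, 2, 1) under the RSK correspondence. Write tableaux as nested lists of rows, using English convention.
P = [[1, 5], [2], [3], [4]], Q = [[1, 3], [2], [4], [5]]

Insert each entry of the permutation into P by Schensted row insertion, recording in Q the position of each new cell.

Insert 4: appended to row 1. P = [[4]].
Insert 3: 3 bumps 4 from row 1; 4 starts row 2. P = [[3], [4]].
Insert 5: appended to row 1. P = [[3, 5], [4]].
Insert 2: 2 bumps 3 from row 1; 3 bumps 4 from row 2; 4 starts row 3. P = [[2, 5], [3], [4]].
Insert 1: 1 bumps 2 from row 1; 2 bumps 3 from row 2; 3 bumps 4 from row 3; 4 starts row 4. P = [[1, 5], [2], [3], [4]].

So P = [[1, 5], [2], [3], [4]], Q = [[1, 3], [2], [4], [5]].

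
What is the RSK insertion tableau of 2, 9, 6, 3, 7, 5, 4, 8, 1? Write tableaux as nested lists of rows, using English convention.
P = [[1, 3, 4, 8], [2, 7], [5], [6], [9]]

Insert 2: appended to row 1. P = [[2]].
Insert 9: appended to row 1. P = [[2, 9]].
Insert 6: 6 bumps 9 from row 1; 9 starts row 2. P = [[2, 6], [9]].
Insert 3: 3 bumps 6 from row 1; 6 bumps 9 from row 2; 9 starts row 3. P = [[2, 3], [6], [9]].
Insert 7: appended to row 1. P = [[2, 3, 7], [6], [9]].
Insert 5: 5 bumps 7 from row 1; 7 appends to row 2. P = [[2, 3, 5], [6, 7], [9]].
Insert 4: 4 bumps 5 from row 1; 5 bumps 6 from row 2; 6 bumps 9 from row 3; 9 starts row 4. P = [[2, 3, 4], [5, 7], [6], [9]].
Insert 8: appended to row 1. P = [[2, 3, 4, 8], [5, 7], [6], [9]].
Insert 1: 1 bumps 2 from row 1; 2 bumps 5 from row 2; 5 bumps 6 from row 3; 6 bumps 9 from row 4; 9 starts row 5. P = [[1, 3, 4, 8], [2, 7], [5], [6], [9]].

So P = [[1, 3, 4, 8], [2, 7], [5], [6], [9]].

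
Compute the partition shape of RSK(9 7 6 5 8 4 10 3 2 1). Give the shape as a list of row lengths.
[3, 1, 1, 1, 1, 1, 1, 1]

RSK row insertion gives P = [[1, 8, 10], [2], [3], [4], [5], [6], [7], [9]], which has shape [3, 1, 1, 1, 1, 1, 1, 1].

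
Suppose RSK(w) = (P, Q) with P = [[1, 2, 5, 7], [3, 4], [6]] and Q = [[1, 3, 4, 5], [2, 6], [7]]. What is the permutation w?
Reverse RSK: for i = n, n-1, ..., 1, locate i in Q, remove the corresponding corner cell from P, and reverse-bump its entry up through P; the value ejected from row 1 is w(i).

So w = 3 1 4 6 7 5 2.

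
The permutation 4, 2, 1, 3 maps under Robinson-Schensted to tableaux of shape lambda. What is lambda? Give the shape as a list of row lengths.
[2, 1, 1]

Row-insert each entry into an empty tableau.

After inserting 4: P = [[4]].
After inserting 2: P = [[2], [4]].
After inserting 1: P = [[1], [2], [4]].
After inserting 3: P = [[1, 3], [2], [4]].

The final insertion tableau P = [[1, 3], [2], [4]] has shape [2, 1, 1].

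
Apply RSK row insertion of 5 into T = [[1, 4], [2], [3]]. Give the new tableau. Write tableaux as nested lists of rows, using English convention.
5 is larger than every entry of row 1, so it is appended to row 1. The new tableau is [[1, 4, 5], [2], [3]].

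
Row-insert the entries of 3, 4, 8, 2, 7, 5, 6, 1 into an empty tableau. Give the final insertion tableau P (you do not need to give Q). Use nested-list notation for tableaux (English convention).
After inserting 3: P = [[3]].
After inserting 4: P = [[3, 4]].
After inserting 8: P = [[3, 4, 8]].
After inserting 2: P = [[2, 4, 8], [3]].
After inserting 7: P = [[2, 4, 7], [3, 8]].
After inserting 5: P = [[2, 4, 5], [3, 7], [8]].
After inserting 6: P = [[2, 4, 5, 6], [3, 7], [8]].
After inserting 1: P = [[1, 4, 5, 6], [2, 7], [3], [8]].

So P = [[1, 4, 5, 6], [2, 7], [3], [8]].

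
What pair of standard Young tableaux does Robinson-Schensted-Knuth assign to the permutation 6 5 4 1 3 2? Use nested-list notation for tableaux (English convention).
Insert each entry of the permutation into P by Schensted row insertion, recording in Q the position of each new cell.

Insert 6: appended to row 1. P = [[6]], Q = [[1]].
Insert 5: 5 bumps 6 from row 1; 6 starts row 2. P = [[5], [6]], Q = [[1], [2]].
Insert 4: 4 bumps 5 from row 1; 5 bumps 6 from row 2; 6 starts row 3. P = [[4], [5], [6]], Q = [[1], [2], [3]].
Insert 1: 1 bumps 4 from row 1; 4 bumps 5 from row 2; 5 bumps 6 from row 3; 6 starts row 4. P = [[1], [4], [5], [6]], Q = [[1], [2], [3], [4]].
Insert 3: appended to row 1. P = [[1, 3], [4], [5], [6]], Q = [[1, 5], [2], [3], [4]].
Insert 2: 2 bumps 3 from row 1; 3 bumps 4 from row 2; 4 bumps 5 from row 3; 5 bumps 6 from row 4; 6 starts row 5. P = [[1, 2], [3], [4], [5], [6]], Q = [[1, 5], [2], [3], [4], [6]].

So P = [[1, 2], [3], [4], [5], [6]], Q = [[1, 5], [2], [3], [4], [6]].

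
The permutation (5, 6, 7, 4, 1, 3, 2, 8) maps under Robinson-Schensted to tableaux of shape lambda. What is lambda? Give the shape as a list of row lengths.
[4, 2, 1, 1]

Row-insert each entry into an empty tableau.

After inserting 5: P = [[5]].
After inserting 6: P = [[5, 6]].
After inserting 7: P = [[5, 6, 7]].
After inserting 4: P = [[4, 6, 7], [5]].
After inserting 1: P = [[1, 6, 7], [4], [5]].
After inserting 3: P = [[1, 3, 7], [4, 6], [5]].
After inserting 2: P = [[1, 2, 7], [3, 6], [4], [5]].
After inserting 8: P = [[1, 2, 7, 8], [3, 6], [4], [5]].

The final insertion tableau P = [[1, 2, 7, 8], [3, 6], [4], [5]] has shape [4, 2, 1, 1].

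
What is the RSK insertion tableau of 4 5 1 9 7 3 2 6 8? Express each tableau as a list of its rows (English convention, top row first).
After inserting 4: P = [[4]].
After inserting 5: P = [[4, 5]].
After inserting 1: P = [[1, 5], [4]].
After inserting 9: P = [[1, 5, 9], [4]].
After inserting 7: P = [[1, 5, 7], [4, 9]].
After inserting 3: P = [[1, 3, 7], [4, 5], [9]].
After inserting 2: P = [[1, 2, 7], [3, 5], [4], [9]].
After inserting 6: P = [[1, 2, 6], [3, 5, 7], [4], [9]].
After inserting 8: P = [[1, 2, 6, 8], [3, 5, 7], [4], [9]].

So P = [[1, 2, 6, 8], [3, 5, 7], [4], [9]].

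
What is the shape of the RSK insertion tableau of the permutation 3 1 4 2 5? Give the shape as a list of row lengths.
[3, 2]

Row-insert each entry into an empty tableau.

After inserting 3: P = [[3]].
After inserting 1: P = [[1], [3]].
After inserting 4: P = [[1, 4], [3]].
After inserting 2: P = [[1, 2], [3, 4]].
After inserting 5: P = [[1, 2, 5], [3, 4]].

The final insertion tableau P = [[1, 2, 5], [3, 4]] has shape [3, 2].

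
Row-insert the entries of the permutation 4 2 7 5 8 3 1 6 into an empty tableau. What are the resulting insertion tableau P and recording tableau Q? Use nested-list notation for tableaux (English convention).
Insert each entry of the permutation into P by Schensted row insertion, recording in Q the position of each new cell.

Insert 4: appended to row 1. P = [[4]], Q = [[1]].
Insert 2: 2 bumps 4 from row 1; 4 starts row 2. P = [[2], [4]], Q = [[1], [2]].
Insert 7: appended to row 1. P = [[2, 7], [4]], Q = [[1, 3], [2]].
Insert 5: 5 bumps 7 from row 1; 7 appends to row 2. P = [[2, 5], [4, 7]], Q = [[1, 3], [2, 4]].
Insert 8: appended to row 1. P = [[2, 5, 8], [4, 7]], Q = [[1, 3, 5], [2, 4]].
Insert 3: 3 bumps 5 from row 1; 5 bumps 7 from row 2; 7 starts row 3. P = [[2, 3, 8], [4, 5], [7]], Q = [[1, 3, 5], [2, 4], [6]].
Insert 1: 1 bumps 2 from row 1; 2 bumps 4 from row 2; 4 bumps 7 from row 3; 7 starts row 4. P = [[1, 3, 8], [2, 5], [4], [7]], Q = [[1, 3, 5], [2, 4], [6], [7]].
Insert 6: 6 bumps 8 from row 1; 8 appends to row 2. P = [[1, 3, 6], [2, 5, 8], [4], [7]], Q = [[1, 3, 5], [2, 4, 8], [6], [7]].

So P = [[1, 3, 6], [2, 5, 8], [4], [7]], Q = [[1, 3, 5], [2, 4, 8], [6], [7]].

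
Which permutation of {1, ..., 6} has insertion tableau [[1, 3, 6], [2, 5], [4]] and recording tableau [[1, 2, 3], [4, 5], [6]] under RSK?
Reverse the RSK construction: for i from n down to 1, find the cell of Q containing i, remove the entry at that cell from P, and reverse-bump it up through P; the value ejected from row 1 is w(i).

Step i=6: Q has 6 at row 3, column 1; remove 4 from row 3 of P and reverse-bump: 4 enters row 2 and ejects 2; 2 enters row 1 and ejects 1. So w(6) = 1. P is now [[2, 3, 6], [4, 5]].
Step i=5: Q has 5 at row 2, column 2; remove 5 from row 2 of P and reverse-bump: 5 enters row 1 and ejects 3. So w(5) = 3. P is now [[2, 5, 6], [4]].
Step i=4: Q has 4 at row 2, column 1; remove 4 from row 2 of P and reverse-bump: 4 enters row 1 and ejects 2. So w(4) = 2. P is now [[4, 5, 6]].
Step i=3: Q has 3 at row 1, column 3; remove that cell from P, ejecting 6. So w(3) = 6. P is now [[4, 5]].
Step i=2: Q has 2 at row 1, column 2; remove that cell from P, ejecting 5. So w(2) = 5. P is now [[4]].
Step i=1: Q has 1 at row 1, column 1; remove that cell from P, ejecting 4. So w(1) = 4. P is now [].

So w = 4 5 6 2 3 1.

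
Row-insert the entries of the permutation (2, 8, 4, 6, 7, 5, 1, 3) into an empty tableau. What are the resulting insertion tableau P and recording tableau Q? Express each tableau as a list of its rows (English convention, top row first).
P = [[1, 3, 5, 7], [2, 4], [6], [8]], Q = [[1, 2, 4, 5], [3, 8], [6], [7]]

Insert each entry of the permutation into P by Schensted row insertion, recording in Q the position of each new cell.

Insert 2: appended to row 1. P = [[2]].
Insert 8: appended to row 1. P = [[2, 8]].
Insert 4: 4 bumps 8 from row 1; 8 starts row 2. P = [[2, 4], [8]].
Insert 6: appended to row 1. P = [[2, 4, 6], [8]].
Insert 7: appended to row 1. P = [[2, 4, 6, 7], [8]].
Insert 5: 5 bumps 6 from row 1; 6 bumps 8 from row 2; 8 starts row 3. P = [[2, 4, 5, 7], [6], [8]].
Insert 1: 1 bumps 2 from row 1; 2 bumps 6 from row 2; 6 bumps 8 from row 3; 8 starts row 4. P = [[1, 4, 5, 7], [2], [6], [8]].
Insert 3: 3 bumps 4 from row 1; 4 appends to row 2. P = [[1, 3, 5, 7], [2, 4], [6], [8]].

So P = [[1, 3, 5, 7], [2, 4], [6], [8]], Q = [[1, 2, 4, 5], [3, 8], [6], [7]].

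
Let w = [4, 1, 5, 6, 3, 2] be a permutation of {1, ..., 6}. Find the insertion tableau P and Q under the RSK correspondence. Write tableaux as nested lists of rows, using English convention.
P = [[1, 2, 6], [3, 5], [4]], Q = [[1, 3, 4], [2, 5], [6]]

Insert each entry of the permutation into P by Schensted row insertion, recording in Q the position of each new cell.

Insert 4: appended to row 1. P = [[4]].
Insert 1: 1 bumps 4 from row 1; 4 starts row 2. P = [[1], [4]].
Insert 5: appended to row 1. P = [[1, 5], [4]].
Insert 6: appended to row 1. P = [[1, 5, 6], [4]].
Insert 3: 3 bumps 5 from row 1; 5 appends to row 2. P = [[1, 3, 6], [4, 5]].
Insert 2: 2 bumps 3 from row 1; 3 bumps 4 from row 2; 4 starts row 3. P = [[1, 2, 6], [3, 5], [4]].

So P = [[1, 2, 6], [3, 5], [4]], Q = [[1, 3, 4], [2, 5], [6]].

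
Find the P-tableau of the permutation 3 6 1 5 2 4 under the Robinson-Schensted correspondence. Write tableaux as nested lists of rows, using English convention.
P = [[1, 2, 4], [3, 5], [6]]

Insert 3: appended to row 1. P = [[3]].
Insert 6: appended to row 1. P = [[3, 6]].
Insert 1: 1 bumps 3 from row 1; 3 starts row 2. P = [[1, 6], [3]].
Insert 5: 5 bumps 6 from row 1; 6 appends to row 2. P = [[1, 5], [3, 6]].
Insert 2: 2 bumps 5 from row 1; 5 bumps 6 from row 2; 6 starts row 3. P = [[1, 2], [3, 5], [6]].
Insert 4: appended to row 1. P = [[1, 2, 4], [3, 5], [6]].

So P = [[1, 2, 4], [3, 5], [6]].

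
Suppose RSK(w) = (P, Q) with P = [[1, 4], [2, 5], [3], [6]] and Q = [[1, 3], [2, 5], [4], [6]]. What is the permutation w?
Reverse the RSK construction: for i from n down to 1, find the cell of Q containing i, remove the entry at that cell from P, and reverse-bump it up through P; the value ejected from row 1 is w(i).

Step i=6: Q has 6 at row 4, column 1; remove 6 from row 4 of P and reverse-bump: 6 enters row 3 and ejects 3; 3 enters row 2 and ejects 2; 2 enters row 1 and ejects 1. So w(6) = 1. P is now [[2, 4], [3, 5], [6]].
Step i=5: Q has 5 at row 2, column 2; remove 5 from row 2 of P and reverse-bump: 5 enters row 1 and ejects 4. So w(5) = 4. P is now [[2, 5], [3], [6]].
Step i=4: Q has 4 at row 3, column 1; remove 6 from row 3 of P and reverse-bump: 6 enters row 2 and ejects 3; 3 enters row 1 and ejects 2. So w(4) = 2. P is now [[3, 5], [6]].
Step i=3: Q has 3 at row 1, column 2; remove that cell from P, ejecting 5. So w(3) = 5. P is now [[3], [6]].
Step i=2: Q has 2 at row 2, column 1; remove 6 from row 2 of P and reverse-bump: 6 enters row 1 and ejects 3. So w(2) = 3. P is now [[6]].
Step i=1: Q has 1 at row 1, column 1; remove that cell from P, ejecting 6. So w(1) = 6. P is now [].

So w = 6 3 5 2 4 1.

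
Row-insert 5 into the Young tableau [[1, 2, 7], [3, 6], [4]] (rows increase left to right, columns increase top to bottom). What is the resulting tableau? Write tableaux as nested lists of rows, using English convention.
[[1, 2, 5], [3, 6, 7], [4]]

In row 1, 5 replaces 7 (the leftmost entry greater than 5); 7 is bumped to row 2. 7 is appended to row 2. The new tableau is [[1, 2, 5], [3, 6, 7], [4]].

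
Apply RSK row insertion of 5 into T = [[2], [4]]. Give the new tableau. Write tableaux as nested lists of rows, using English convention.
[[2, 5], [4]]

5 is larger than every entry of row 1, so it is appended to row 1. The new tableau is [[2, 5], [4]].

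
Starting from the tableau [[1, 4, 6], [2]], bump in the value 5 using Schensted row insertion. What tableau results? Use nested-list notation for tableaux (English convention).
In row 1, 5 replaces 6 (the leftmost entry greater than 5); 6 is bumped to row 2. 6 is appended to row 2. The new tableau is [[1, 4, 5], [2, 6]].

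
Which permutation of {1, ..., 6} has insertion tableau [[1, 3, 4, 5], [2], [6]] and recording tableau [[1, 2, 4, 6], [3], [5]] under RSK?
2 6 3 4 1 5

Reverse the RSK construction: for i from n down to 1, find the cell of Q containing i, remove the entry at that cell from P, and reverse-bump it up through P; the value ejected from row 1 is w(i).

Step i=6: Q has 6 at row 1, column 4; remove that cell from P, ejecting 5. So w(6) = 5. P is now [[1, 3, 4], [2], [6]].
Step i=5: Q has 5 at row 3, column 1; remove 6 from row 3 of P and reverse-bump: 6 enters row 2 and ejects 2; 2 enters row 1 and ejects 1. So w(5) = 1. P is now [[2, 3, 4], [6]].
Step i=4: Q has 4 at row 1, column 3; remove that cell from P, ejecting 4. So w(4) = 4. P is now [[2, 3], [6]].
Step i=3: Q has 3 at row 2, column 1; remove 6 from row 2 of P and reverse-bump: 6 enters row 1 and ejects 3. So w(3) = 3. P is now [[2, 6]].
Step i=2: Q has 2 at row 1, column 2; remove that cell from P, ejecting 6. So w(2) = 6. P is now [[2]].
Step i=1: Q has 1 at row 1, column 1; remove that cell from P, ejecting 2. So w(1) = 2. P is now [].

So w = 2 6 3 4 1 5.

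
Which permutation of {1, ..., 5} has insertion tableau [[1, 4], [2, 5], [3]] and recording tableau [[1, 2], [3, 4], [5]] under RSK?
3 5 2 4 1

Reverse RSK: for i = n, n-1, ..., 1, locate i in Q, remove the corresponding corner cell from P, and reverse-bump its entry up through P; the value ejected from row 1 is w(i).

So w = 3 5 2 4 1.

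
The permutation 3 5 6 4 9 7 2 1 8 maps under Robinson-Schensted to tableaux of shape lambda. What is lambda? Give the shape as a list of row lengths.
[5, 2, 1, 1]

Row-insert each entry into an empty tableau.

After inserting 3: P = [[3]].
After inserting 5: P = [[3, 5]].
After inserting 6: P = [[3, 5, 6]].
After inserting 4: P = [[3, 4, 6], [5]].
After inserting 9: P = [[3, 4, 6, 9], [5]].
After inserting 7: P = [[3, 4, 6, 7], [5, 9]].
After inserting 2: P = [[2, 4, 6, 7], [3, 9], [5]].
After inserting 1: P = [[1, 4, 6, 7], [2, 9], [3], [5]].
After inserting 8: P = [[1, 4, 6, 7, 8], [2, 9], [3], [5]].

The final insertion tableau P = [[1, 4, 6, 7, 8], [2, 9], [3], [5]] has shape [5, 2, 1, 1].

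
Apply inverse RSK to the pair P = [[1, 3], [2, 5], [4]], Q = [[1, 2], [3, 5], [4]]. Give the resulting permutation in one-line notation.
Reverse the RSK construction: for i from n down to 1, find the cell of Q containing i, remove the entry at that cell from P, and reverse-bump it up through P; the value ejected from row 1 is w(i).

Step i=5: Q has 5 at row 2, column 2; remove 5 from row 2 of P and reverse-bump: 5 enters row 1 and ejects 3. So w(5) = 3. P is now [[1, 5], [2], [4]].
Step i=4: Q has 4 at row 3, column 1; remove 4 from row 3 of P and reverse-bump: 4 enters row 2 and ejects 2; 2 enters row 1 and ejects 1. So w(4) = 1. P is now [[2, 5], [4]].
Step i=3: Q has 3 at row 2, column 1; remove 4 from row 2 of P and reverse-bump: 4 enters row 1 and ejects 2. So w(3) = 2. P is now [[4, 5]].
Step i=2: Q has 2 at row 1, column 2; remove that cell from P, ejecting 5. So w(2) = 5. P is now [[4]].
Step i=1: Q has 1 at row 1, column 1; remove that cell from P, ejecting 4. So w(1) = 4. P is now [].

So w = 4 5 2 1 3.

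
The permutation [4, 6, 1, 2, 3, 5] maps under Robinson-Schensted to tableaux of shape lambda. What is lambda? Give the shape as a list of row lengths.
Row-insert each entry into an empty tableau.

After inserting 4: P = [[4]].
After inserting 6: P = [[4, 6]].
After inserting 1: P = [[1, 6], [4]].
After inserting 2: P = [[1, 2], [4, 6]].
After inserting 3: P = [[1, 2, 3], [4, 6]].
After inserting 5: P = [[1, 2, 3, 5], [4, 6]].

The final insertion tableau P = [[1, 2, 3, 5], [4, 6]] has shape [4, 2].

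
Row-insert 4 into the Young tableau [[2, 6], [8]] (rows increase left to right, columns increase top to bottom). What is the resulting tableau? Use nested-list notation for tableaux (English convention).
In row 1, 4 replaces 6 (the leftmost entry greater than 4); 6 is bumped to row 2. In row 2, 6 replaces 8 (the leftmost entry greater than 6); 8 is bumped to row 3. 8 starts a new row 3. The new tableau is [[2, 4], [6], [8]].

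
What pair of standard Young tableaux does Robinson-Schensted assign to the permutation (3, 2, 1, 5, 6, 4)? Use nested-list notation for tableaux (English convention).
Insert each entry of the permutation into P by Schensted row insertion, recording in Q the position of each new cell.

Insert 3: appended to row 1. P = [[3]].
Insert 2: 2 bumps 3 from row 1; 3 starts row 2. P = [[2], [3]].
Insert 1: 1 bumps 2 from row 1; 2 bumps 3 from row 2; 3 starts row 3. P = [[1], [2], [3]].
Insert 5: appended to row 1. P = [[1, 5], [2], [3]].
Insert 6: appended to row 1. P = [[1, 5, 6], [2], [3]].
Insert 4: 4 bumps 5 from row 1; 5 appends to row 2. P = [[1, 4, 6], [2, 5], [3]].

So P = [[1, 4, 6], [2, 5], [3]], Q = [[1, 4, 5], [2, 6], [3]].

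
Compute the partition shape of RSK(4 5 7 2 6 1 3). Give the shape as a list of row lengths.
[3, 2, 2]

Row-insert each entry into an empty tableau.

After inserting 4: P = [[4]].
After inserting 5: P = [[4, 5]].
After inserting 7: P = [[4, 5, 7]].
After inserting 2: P = [[2, 5, 7], [4]].
After inserting 6: P = [[2, 5, 6], [4, 7]].
After inserting 1: P = [[1, 5, 6], [2, 7], [4]].
After inserting 3: P = [[1, 3, 6], [2, 5], [4, 7]].

The final insertion tableau P = [[1, 3, 6], [2, 5], [4, 7]] has shape [3, 2, 2].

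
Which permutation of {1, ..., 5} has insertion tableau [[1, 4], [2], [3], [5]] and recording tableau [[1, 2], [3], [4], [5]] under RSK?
3 5 4 2 1

Reverse the RSK construction: for i from n down to 1, find the cell of Q containing i, remove the entry at that cell from P, and reverse-bump it up through P; the value ejected from row 1 is w(i).

Step i=5: Q has 5 at row 4, column 1; remove 5 from row 4 of P and reverse-bump: 5 enters row 3 and ejects 3; 3 enters row 2 and ejects 2; 2 enters row 1 and ejects 1. So w(5) = 1. P is now [[2, 4], [3], [5]].
Step i=4: Q has 4 at row 3, column 1; remove 5 from row 3 of P and reverse-bump: 5 enters row 2 and ejects 3; 3 enters row 1 and ejects 2. So w(4) = 2. P is now [[3, 4], [5]].
Step i=3: Q has 3 at row 2, column 1; remove 5 from row 2 of P and reverse-bump: 5 enters row 1 and ejects 4. So w(3) = 4. P is now [[3, 5]].
Step i=2: Q has 2 at row 1, column 2; remove that cell from P, ejecting 5. So w(2) = 5. P is now [[3]].
Step i=1: Q has 1 at row 1, column 1; remove that cell from P, ejecting 3. So w(1) = 3. P is now [].

So w = 3 5 4 2 1.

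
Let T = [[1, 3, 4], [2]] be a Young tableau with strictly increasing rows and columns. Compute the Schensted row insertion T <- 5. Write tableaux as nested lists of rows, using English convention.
5 is larger than every entry of row 1, so it is appended to row 1. The new tableau is [[1, 3, 4, 5], [2]].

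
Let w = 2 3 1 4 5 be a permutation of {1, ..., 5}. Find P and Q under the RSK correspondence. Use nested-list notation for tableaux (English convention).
P = [[1, 3, 4, 5], [2]], Q = [[1, 2, 4, 5], [3]]

Insert each entry of the permutation into P by Schensted row insertion, recording in Q the position of each new cell.

Insert 2: appended to row 1. P = [[2]], Q = [[1]].
Insert 3: appended to row 1. P = [[2, 3]], Q = [[1, 2]].
Insert 1: 1 bumps 2 from row 1; 2 starts row 2. P = [[1, 3], [2]], Q = [[1, 2], [3]].
Insert 4: appended to row 1. P = [[1, 3, 4], [2]], Q = [[1, 2, 4], [3]].
Insert 5: appended to row 1. P = [[1, 3, 4, 5], [2]], Q = [[1, 2, 4, 5], [3]].

So P = [[1, 3, 4, 5], [2]], Q = [[1, 2, 4, 5], [3]].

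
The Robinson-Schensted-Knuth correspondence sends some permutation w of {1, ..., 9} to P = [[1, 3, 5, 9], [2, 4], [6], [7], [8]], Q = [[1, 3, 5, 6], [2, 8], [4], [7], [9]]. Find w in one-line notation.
Reverse the RSK construction: for i from n down to 1, find the cell of Q containing i, remove the entry at that cell from P, and reverse-bump it up through P; the value ejected from row 1 is w(i).

Step i=9: Q has 9 at row 5, column 1; remove 8 from row 5 of P and reverse-bump: 8 enters row 4 and ejects 7; 7 enters row 3 and ejects 6; 6 enters row 2 and ejects 4; 4 enters row 1 and ejects 3. So w(9) = 3. P is now [[1, 4, 5, 9], [2, 6], [7], [8]].
Step i=8: Q has 8 at row 2, column 2; remove 6 from row 2 of P and reverse-bump: 6 enters row 1 and ejects 5. So w(8) = 5. P is now [[1, 4, 6, 9], [2], [7], [8]].
Step i=7: Q has 7 at row 4, column 1; remove 8 from row 4 of P and reverse-bump: 8 enters row 3 and ejects 7; 7 enters row 2 and ejects 2; 2 enters row 1 and ejects 1. So w(7) = 1. P is now [[2, 4, 6, 9], [7], [8]].
Step i=6: Q has 6 at row 1, column 4; remove that cell from P, ejecting 9. So w(6) = 9. P is now [[2, 4, 6], [7], [8]].
Step i=5: Q has 5 at row 1, column 3; remove that cell from P, ejecting 6. So w(5) = 6. P is now [[2, 4], [7], [8]].
Step i=4: Q has 4 at row 3, column 1; remove 8 from row 3 of P and reverse-bump: 8 enters row 2 and ejects 7; 7 enters row 1 and ejects 4. So w(4) = 4. P is now [[2, 7], [8]].
Step i=3: Q has 3 at row 1, column 2; remove that cell from P, ejecting 7. So w(3) = 7. P is now [[2], [8]].
Step i=2: Q has 2 at row 2, column 1; remove 8 from row 2 of P and reverse-bump: 8 enters row 1 and ejects 2. So w(2) = 2. P is now [[8]].
Step i=1: Q has 1 at row 1, column 1; remove that cell from P, ejecting 8. So w(1) = 8. P is now [].

So w = 8 2 7 4 6 9 1 5 3.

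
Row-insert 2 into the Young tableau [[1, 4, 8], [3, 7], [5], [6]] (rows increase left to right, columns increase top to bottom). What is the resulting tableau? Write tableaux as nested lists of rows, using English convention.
In row 1, 2 replaces 4 (the leftmost entry greater than 2); 4 is bumped to row 2. In row 2, 4 replaces 7 (the leftmost entry greater than 4); 7 is bumped to row 3. 7 is appended to row 3. The new tableau is [[1, 2, 8], [3, 4], [5, 7], [6]].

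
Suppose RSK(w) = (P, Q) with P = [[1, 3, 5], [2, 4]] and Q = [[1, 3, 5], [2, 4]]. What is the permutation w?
Reverse the RSK construction: for i from n down to 1, find the cell of Q containing i, remove the entry at that cell from P, and reverse-bump it up through P; the value ejected from row 1 is w(i).

Step i=5: Q has 5 at row 1, column 3; remove that cell from P, ejecting 5. So w(5) = 5. P is now [[1, 3], [2, 4]].
Step i=4: Q has 4 at row 2, column 2; remove 4 from row 2 of P and reverse-bump: 4 enters row 1 and ejects 3. So w(4) = 3. P is now [[1, 4], [2]].
Step i=3: Q has 3 at row 1, column 2; remove that cell from P, ejecting 4. So w(3) = 4. P is now [[1], [2]].
Step i=2: Q has 2 at row 2, column 1; remove 2 from row 2 of P and reverse-bump: 2 enters row 1 and ejects 1. So w(2) = 1. P is now [[2]].
Step i=1: Q has 1 at row 1, column 1; remove that cell from P, ejecting 2. So w(1) = 2. P is now [].

So w = 2 1 4 3 5.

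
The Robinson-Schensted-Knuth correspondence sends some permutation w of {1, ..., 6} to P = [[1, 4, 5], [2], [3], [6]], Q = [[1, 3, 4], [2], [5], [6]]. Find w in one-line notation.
Reverse RSK: for i = n, n-1, ..., 1, locate i in Q, remove the corresponding corner cell from P, and reverse-bump its entry up through P; the value ejected from row 1 is w(i).

So w = 6 3 4 5 2 1.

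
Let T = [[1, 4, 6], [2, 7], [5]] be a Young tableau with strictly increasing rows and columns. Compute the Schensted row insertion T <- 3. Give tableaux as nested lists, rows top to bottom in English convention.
In row 1, 3 replaces 4 (the leftmost entry greater than 3); 4 is bumped to row 2. In row 2, 4 replaces 7 (the leftmost entry greater than 4); 7 is bumped to row 3. 7 is appended to row 3. The new tableau is [[1, 3, 6], [2, 4], [5, 7]].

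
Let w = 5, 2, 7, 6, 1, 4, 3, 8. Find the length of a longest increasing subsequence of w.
3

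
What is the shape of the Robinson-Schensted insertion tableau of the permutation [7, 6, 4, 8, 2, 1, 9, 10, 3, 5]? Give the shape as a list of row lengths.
[4, 3, 1, 1, 1]

Row-insert each entry into an empty tableau.

After inserting 7: P = [[7]].
After inserting 6: P = [[6], [7]].
After inserting 4: P = [[4], [6], [7]].
After inserting 8: P = [[4, 8], [6], [7]].
After inserting 2: P = [[2, 8], [4], [6], [7]].
After inserting 1: P = [[1, 8], [2], [4], [6], [7]].
After inserting 9: P = [[1, 8, 9], [2], [4], [6], [7]].
After inserting 10: P = [[1, 8, 9, 10], [2], [4], [6], [7]].
After inserting 3: P = [[1, 3, 9, 10], [2, 8], [4], [6], [7]].
After inserting 5: P = [[1, 3, 5, 10], [2, 8, 9], [4], [6], [7]].

The final insertion tableau P = [[1, 3, 5, 10], [2, 8, 9], [4], [6], [7]] has shape [4, 3, 1, 1, 1].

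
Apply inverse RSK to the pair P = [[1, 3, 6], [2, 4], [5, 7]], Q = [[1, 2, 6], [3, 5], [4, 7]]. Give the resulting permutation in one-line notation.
Reverse the RSK construction: for i from n down to 1, find the cell of Q containing i, remove the entry at that cell from P, and reverse-bump it up through P; the value ejected from row 1 is w(i).

Step i=7: Q has 7 at row 3, column 2; remove 7 from row 3 of P and reverse-bump: 7 enters row 2 and ejects 4; 4 enters row 1 and ejects 3. So w(7) = 3. P is now [[1, 4, 6], [2, 7], [5]].
Step i=6: Q has 6 at row 1, column 3; remove that cell from P, ejecting 6. So w(6) = 6. P is now [[1, 4], [2, 7], [5]].
Step i=5: Q has 5 at row 2, column 2; remove 7 from row 2 of P and reverse-bump: 7 enters row 1 and ejects 4. So w(5) = 4. P is now [[1, 7], [2], [5]].
Step i=4: Q has 4 at row 3, column 1; remove 5 from row 3 of P and reverse-bump: 5 enters row 2 and ejects 2; 2 enters row 1 and ejects 1. So w(4) = 1. P is now [[2, 7], [5]].
Step i=3: Q has 3 at row 2, column 1; remove 5 from row 2 of P and reverse-bump: 5 enters row 1 and ejects 2. So w(3) = 2. P is now [[5, 7]].
Step i=2: Q has 2 at row 1, column 2; remove that cell from P, ejecting 7. So w(2) = 7. P is now [[5]].
Step i=1: Q has 1 at row 1, column 1; remove that cell from P, ejecting 5. So w(1) = 5. P is now [].

So w = 5 7 2 1 4 6 3.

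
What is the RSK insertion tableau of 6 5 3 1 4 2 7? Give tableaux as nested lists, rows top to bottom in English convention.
P = [[1, 2, 7], [3, 4], [5], [6]]

Insert 6: appended to row 1. P = [[6]].
Insert 5: 5 bumps 6 from row 1; 6 starts row 2. P = [[5], [6]].
Insert 3: 3 bumps 5 from row 1; 5 bumps 6 from row 2; 6 starts row 3. P = [[3], [5], [6]].
Insert 1: 1 bumps 3 from row 1; 3 bumps 5 from row 2; 5 bumps 6 from row 3; 6 starts row 4. P = [[1], [3], [5], [6]].
Insert 4: appended to row 1. P = [[1, 4], [3], [5], [6]].
Insert 2: 2 bumps 4 from row 1; 4 appends to row 2. P = [[1, 2], [3, 4], [5], [6]].
Insert 7: appended to row 1. P = [[1, 2, 7], [3, 4], [5], [6]].

So P = [[1, 2, 7], [3, 4], [5], [6]].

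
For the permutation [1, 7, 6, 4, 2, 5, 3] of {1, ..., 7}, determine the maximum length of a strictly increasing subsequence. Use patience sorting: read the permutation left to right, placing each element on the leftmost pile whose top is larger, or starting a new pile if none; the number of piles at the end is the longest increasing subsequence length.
3

1: new pile. tops = [1]
7: new pile. tops = [1, 7]
6: onto pile 2 (replacing 7). tops = [1, 6]
4: onto pile 2 (replacing 6). tops = [1, 4]
2: onto pile 2 (replacing 4). tops = [1, 2]
5: new pile. tops = [1, 2, 5]
3: onto pile 3 (replacing 5). tops = [1, 2, 3]

3 piles, so the longest increasing subsequence has length 3.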